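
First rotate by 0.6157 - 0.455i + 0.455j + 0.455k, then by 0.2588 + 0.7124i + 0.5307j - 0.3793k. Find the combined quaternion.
0.4146 + 0.7349i + 0.2929j + 0.4498k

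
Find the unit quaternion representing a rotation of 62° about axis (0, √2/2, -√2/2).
0.8572 + 0.3642j - 0.3642k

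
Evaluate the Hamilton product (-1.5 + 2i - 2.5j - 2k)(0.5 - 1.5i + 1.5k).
5.25 - 0.5i - 1.25j - 7k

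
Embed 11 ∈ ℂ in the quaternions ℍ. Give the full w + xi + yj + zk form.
11 + 0i + 0j + 0k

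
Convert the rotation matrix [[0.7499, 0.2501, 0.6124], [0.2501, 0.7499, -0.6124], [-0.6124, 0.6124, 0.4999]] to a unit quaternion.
0.866 + 0.3536i + 0.3536j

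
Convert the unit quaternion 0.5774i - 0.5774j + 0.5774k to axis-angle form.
axis = (√3/3, -√3/3, √3/3), θ = π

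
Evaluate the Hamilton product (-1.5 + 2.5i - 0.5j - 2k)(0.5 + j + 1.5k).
2.75 + 2.5i - 5.5j - 0.75k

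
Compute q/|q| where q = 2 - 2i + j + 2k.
0.5547 - 0.5547i + 0.2774j + 0.5547k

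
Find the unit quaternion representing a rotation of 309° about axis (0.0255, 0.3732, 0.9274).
-0.9026 + 0.011i + 0.1607j + 0.3993k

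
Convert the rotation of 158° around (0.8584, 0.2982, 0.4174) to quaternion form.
0.1908 + 0.8426i + 0.2927j + 0.4097k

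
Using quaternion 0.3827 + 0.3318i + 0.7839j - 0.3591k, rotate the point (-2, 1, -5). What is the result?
(-0.04, 4.116, 3.613)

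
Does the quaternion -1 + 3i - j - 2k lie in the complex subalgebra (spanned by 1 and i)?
No. The quaternion -1 + 3i - j - 2k has j-coefficient y = -1 and k-coefficient z = -2, not both zero, so it does not lie in the complex subalgebra spanned by 1 and i.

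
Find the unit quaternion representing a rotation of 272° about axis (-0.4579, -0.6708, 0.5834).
-0.7193 - 0.3181i - 0.466j + 0.4053k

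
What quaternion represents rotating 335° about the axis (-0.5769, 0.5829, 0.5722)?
-0.9763 - 0.1249i + 0.1262j + 0.1238k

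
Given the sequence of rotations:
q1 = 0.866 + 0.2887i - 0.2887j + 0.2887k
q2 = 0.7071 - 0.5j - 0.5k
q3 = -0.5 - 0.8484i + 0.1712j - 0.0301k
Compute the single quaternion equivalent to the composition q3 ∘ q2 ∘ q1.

q2 · q1 = 0.6123 - 0.0846i - 0.7815j - 0.0845k
q3 · q2 · q1 = -0.2467 - 0.5152i + 0.4264j + 0.7013k
-0.2467 - 0.5152i + 0.4264j + 0.7013k


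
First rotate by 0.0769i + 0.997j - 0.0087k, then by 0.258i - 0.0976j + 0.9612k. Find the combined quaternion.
0.0858 - 0.9575i + 0.0762j + 0.2647k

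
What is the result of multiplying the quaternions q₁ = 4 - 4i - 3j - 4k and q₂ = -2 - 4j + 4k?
-4 - 20i + 6j + 40k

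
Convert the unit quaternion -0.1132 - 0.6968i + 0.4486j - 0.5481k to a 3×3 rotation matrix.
[[-0.0033, -0.7493, 0.6623], [-0.5011, -0.5719, -0.6495], [0.8654, -0.334, -0.3735]]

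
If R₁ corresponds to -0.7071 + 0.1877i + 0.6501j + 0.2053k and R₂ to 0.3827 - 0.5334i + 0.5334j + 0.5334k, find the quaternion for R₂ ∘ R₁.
-0.6268 + 0.2117i + 0.0813j - 0.7455k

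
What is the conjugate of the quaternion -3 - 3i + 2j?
-3 + 3i - 2j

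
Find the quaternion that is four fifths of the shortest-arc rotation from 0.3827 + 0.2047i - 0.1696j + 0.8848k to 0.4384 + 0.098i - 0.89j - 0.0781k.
0.4942 + 0.1422i - 0.8414j + 0.1659k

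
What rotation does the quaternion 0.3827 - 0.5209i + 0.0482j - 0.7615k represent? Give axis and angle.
axis = (-0.5638, 0.0522, -0.8242), θ = 3π/4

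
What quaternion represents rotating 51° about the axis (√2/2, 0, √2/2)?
0.9026 + 0.3044i + 0.3044k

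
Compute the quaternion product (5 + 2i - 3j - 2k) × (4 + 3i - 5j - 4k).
-9 + 25i - 35j - 29k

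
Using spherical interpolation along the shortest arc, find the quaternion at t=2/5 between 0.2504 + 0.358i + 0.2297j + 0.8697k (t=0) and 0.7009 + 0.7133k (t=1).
0.4551 + 0.2249i + 0.1443j + 0.8494k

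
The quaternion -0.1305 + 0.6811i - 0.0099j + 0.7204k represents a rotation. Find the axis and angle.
axis = (0.687, -0.01, 0.7266), θ = 195°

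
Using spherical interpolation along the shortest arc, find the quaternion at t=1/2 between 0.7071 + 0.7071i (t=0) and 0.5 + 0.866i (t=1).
0.6088 + 0.7933i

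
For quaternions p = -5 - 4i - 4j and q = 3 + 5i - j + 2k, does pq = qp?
No: pq = 1 - 45i + j + 14k ≠ 1 - 29i - 15j - 34k = qp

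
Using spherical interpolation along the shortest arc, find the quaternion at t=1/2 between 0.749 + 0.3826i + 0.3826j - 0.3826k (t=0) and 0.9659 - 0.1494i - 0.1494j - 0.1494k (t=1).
0.9394 + 0.1277i + 0.1277j - 0.2914k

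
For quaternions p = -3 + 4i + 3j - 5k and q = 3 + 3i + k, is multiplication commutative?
No: pq = -16 + 6i - 10j - 27k ≠ -16 + 28j - 9k = qp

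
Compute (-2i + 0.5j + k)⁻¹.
0.381i - 0.0952j - 0.1905k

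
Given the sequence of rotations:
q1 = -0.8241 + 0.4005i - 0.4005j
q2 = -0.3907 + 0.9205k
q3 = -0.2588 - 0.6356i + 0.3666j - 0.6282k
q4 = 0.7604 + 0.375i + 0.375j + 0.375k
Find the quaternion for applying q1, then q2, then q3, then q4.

q2 · q1 = 0.322 + 0.2122i + 0.5251j - 0.7586k
q3 · q2 · q1 = -0.6175 - 0.2078i - 0.6333j - 0.4175k
q4 · q3 · q2 · q1 = 0.0024 - 0.3086i - 0.6345j - 0.7086k
0.0024 - 0.3086i - 0.6345j - 0.7086k


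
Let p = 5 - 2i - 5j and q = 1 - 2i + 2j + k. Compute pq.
11 - 17i + 7j - 9k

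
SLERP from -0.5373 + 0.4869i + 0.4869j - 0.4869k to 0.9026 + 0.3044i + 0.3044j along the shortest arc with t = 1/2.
-0.9339 + 0.1184i + 0.1184j - 0.3158k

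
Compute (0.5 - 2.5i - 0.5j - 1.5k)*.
0.5 + 2.5i + 0.5j + 1.5k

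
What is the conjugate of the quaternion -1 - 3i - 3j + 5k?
-1 + 3i + 3j - 5k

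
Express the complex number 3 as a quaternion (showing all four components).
3 + 0i + 0j + 0k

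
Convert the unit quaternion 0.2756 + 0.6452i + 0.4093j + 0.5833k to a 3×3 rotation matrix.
[[-0.0155, 0.2066, 0.9783], [0.8497, -0.513, 0.1219], [0.5271, 0.8331, -0.1676]]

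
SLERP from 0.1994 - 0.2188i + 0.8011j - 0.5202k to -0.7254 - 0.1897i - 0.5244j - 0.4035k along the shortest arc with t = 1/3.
0.4652 - 0.0898i + 0.849j - 0.2337k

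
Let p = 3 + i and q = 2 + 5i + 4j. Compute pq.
1 + 17i + 12j + 4k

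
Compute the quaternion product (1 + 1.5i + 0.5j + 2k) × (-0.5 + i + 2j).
-3 - 3.75i + 3.75j + 1.5k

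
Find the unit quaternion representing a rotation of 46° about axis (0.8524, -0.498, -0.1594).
0.9205 + 0.3331i - 0.1946j - 0.0623k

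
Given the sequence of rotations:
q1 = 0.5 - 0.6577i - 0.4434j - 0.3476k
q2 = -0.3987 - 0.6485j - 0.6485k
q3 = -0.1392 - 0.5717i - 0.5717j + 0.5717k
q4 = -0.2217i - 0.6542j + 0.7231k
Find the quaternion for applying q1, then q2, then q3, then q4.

q2 · q1 = -0.7123 + 0.2001i + 0.2791j - 0.6122k
q3 · q2 · q1 = 0.7231 + 0.5698i + 0.1328j - 0.3672k
q4 · q3 · q2 · q1 = 0.4787 - 0.0161i - 0.1424j + 0.8662k
0.4787 - 0.0161i - 0.1424j + 0.8662k


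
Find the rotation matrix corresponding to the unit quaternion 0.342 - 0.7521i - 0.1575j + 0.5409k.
[[0.3652, -0.1331, -0.9214], [0.6069, -0.7165, 0.3441], [-0.7059, -0.6848, -0.1809]]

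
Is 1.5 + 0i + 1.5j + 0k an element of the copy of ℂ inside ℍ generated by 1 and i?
No. The quaternion 1.5 + 1.5j has j-coefficient y = 1.5 and k-coefficient z = 0, not both zero, so it does not lie in the complex subalgebra spanned by 1 and i.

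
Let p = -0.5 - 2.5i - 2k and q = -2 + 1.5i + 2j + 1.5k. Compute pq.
7.75 + 8.25i - 0.25j - 1.75k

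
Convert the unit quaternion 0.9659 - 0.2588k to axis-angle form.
axis = (0, 0, -1), θ = π/6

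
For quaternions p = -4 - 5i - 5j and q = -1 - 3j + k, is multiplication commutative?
No: pq = -11 + 22j + 11k ≠ -11 + 10i + 12j - 19k = qp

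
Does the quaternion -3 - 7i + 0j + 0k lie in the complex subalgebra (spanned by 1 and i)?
Yes. The quaternion -3 - 7i has j- and k-coefficients y = z = 0, so it lies in the complex subalgebra spanned by 1 and i.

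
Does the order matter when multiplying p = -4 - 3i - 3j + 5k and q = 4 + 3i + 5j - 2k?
Yes: pq = 18 - 43i - 23j + 22k ≠ 18 - 5i - 41j + 34k = qp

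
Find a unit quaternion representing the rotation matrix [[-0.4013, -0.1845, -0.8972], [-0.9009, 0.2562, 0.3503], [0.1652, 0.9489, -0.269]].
-0.3827 - 0.391i + 0.694j + 0.468k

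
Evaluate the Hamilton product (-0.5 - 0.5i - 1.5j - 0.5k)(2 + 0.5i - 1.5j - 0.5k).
-3.25 - 1.25i - 2.75j + 0.75k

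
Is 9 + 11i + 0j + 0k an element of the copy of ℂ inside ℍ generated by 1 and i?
Yes. The quaternion 9 + 11i has j- and k-coefficients y = z = 0, so it lies in the complex subalgebra spanned by 1 and i.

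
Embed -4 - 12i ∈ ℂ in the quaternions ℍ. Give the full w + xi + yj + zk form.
-4 - 12i + 0j + 0k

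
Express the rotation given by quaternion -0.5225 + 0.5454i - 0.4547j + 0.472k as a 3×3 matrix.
[[0.1409, -0.0027, 0.99], [-0.9892, -0.0405, 0.1407], [0.0397, -0.9992, -0.0084]]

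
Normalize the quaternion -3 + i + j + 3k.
-0.6708 + 0.2236i + 0.2236j + 0.6708k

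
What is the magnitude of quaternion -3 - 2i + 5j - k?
√39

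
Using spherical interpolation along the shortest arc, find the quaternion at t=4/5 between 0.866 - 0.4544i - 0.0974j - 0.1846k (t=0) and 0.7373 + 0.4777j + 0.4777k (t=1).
0.8399 - 0.1089i + 0.3863j + 0.3654k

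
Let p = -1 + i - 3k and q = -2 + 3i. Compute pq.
-1 - 5i - 9j + 6k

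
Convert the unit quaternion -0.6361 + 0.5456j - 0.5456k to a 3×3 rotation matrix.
[[-0.1907, -0.6941, -0.6941], [0.6941, 0.4046, -0.5954], [0.6941, -0.5954, 0.4046]]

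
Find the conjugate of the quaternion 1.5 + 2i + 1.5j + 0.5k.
1.5 - 2i - 1.5j - 0.5k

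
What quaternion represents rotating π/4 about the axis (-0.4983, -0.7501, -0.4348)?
0.9239 - 0.1907i - 0.2871j - 0.1664k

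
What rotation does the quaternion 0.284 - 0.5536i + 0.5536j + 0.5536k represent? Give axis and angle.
axis = (-√3/3, √3/3, √3/3), θ = 147°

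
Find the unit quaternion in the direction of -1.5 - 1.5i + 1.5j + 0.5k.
-0.5669 - 0.5669i + 0.5669j + 0.189k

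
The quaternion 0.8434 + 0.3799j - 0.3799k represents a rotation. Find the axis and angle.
axis = (0, √2/2, -√2/2), θ = 65°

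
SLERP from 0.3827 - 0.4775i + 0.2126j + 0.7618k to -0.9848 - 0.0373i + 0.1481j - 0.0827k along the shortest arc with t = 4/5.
0.9575 - 0.0876i - 0.076j + 0.2641k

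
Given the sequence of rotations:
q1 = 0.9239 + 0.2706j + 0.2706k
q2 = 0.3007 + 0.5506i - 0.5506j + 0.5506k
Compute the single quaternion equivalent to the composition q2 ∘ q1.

q2 · q1 = 0.2778 + 0.2107i - 0.5763j + 0.7391k
0.2778 + 0.2107i - 0.5763j + 0.7391k


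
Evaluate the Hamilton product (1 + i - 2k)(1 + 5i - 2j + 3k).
2 + 2i - 15j - k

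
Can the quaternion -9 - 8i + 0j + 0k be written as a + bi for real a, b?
Yes. The quaternion -9 - 8i has j- and k-coefficients y = z = 0, so it lies in the complex subalgebra spanned by 1 and i.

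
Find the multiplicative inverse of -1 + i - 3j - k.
-0.0833 - 0.0833i + 0.25j + 0.0833k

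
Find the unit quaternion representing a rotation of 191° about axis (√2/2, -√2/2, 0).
-0.0958 + 0.7039i - 0.7039j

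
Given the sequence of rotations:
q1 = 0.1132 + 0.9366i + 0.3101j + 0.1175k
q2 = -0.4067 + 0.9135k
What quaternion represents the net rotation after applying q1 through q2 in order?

q2 · q1 = -0.1534 - 0.6642i + 0.7295j + 0.0556k
-0.1534 - 0.6642i + 0.7295j + 0.0556k


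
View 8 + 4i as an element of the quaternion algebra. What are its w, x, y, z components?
8 + 4i + 0j + 0k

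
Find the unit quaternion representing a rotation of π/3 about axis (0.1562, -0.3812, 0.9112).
0.866 + 0.0781i - 0.1906j + 0.4556k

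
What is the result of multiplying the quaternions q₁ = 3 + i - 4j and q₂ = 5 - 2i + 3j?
29 - i - 11j - 5k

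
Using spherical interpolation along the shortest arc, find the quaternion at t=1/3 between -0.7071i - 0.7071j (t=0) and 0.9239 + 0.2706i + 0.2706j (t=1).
-0.3827 - 0.6533i - 0.6533j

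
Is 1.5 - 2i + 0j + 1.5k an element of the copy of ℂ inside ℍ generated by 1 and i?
No. The quaternion 1.5 - 2i + 1.5k has j-coefficient y = 0 and k-coefficient z = 1.5, not both zero, so it does not lie in the complex subalgebra spanned by 1 and i.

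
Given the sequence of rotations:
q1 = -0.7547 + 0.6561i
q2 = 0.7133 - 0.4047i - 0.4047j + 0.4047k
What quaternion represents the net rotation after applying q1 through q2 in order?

q2 · q1 = -0.2728 + 0.7734i + 0.571j - 0.0399k
-0.2728 + 0.7734i + 0.571j - 0.0399k


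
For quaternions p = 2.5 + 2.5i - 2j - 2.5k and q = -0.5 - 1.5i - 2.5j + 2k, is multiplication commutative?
No: pq = 2.5 - 15.25i - 6.5j - 3k ≠ 2.5 + 5.25i - 4j + 15.5k = qp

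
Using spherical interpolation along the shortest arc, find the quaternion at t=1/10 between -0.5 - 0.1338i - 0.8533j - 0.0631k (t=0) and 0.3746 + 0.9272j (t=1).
-0.4883 - 0.1206i - 0.8624j - 0.0569k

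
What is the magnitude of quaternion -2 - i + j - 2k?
√10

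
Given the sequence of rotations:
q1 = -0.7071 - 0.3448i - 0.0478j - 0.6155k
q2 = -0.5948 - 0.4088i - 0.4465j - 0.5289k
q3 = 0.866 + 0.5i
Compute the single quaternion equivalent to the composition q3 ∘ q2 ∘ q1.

q2 · q1 = -0.0673 + 0.7437i + 0.2749j + 0.6057k
q3 · q2 · q1 = -0.4301 + 0.6104i - 0.0648j + 0.662k
-0.4301 + 0.6104i - 0.0648j + 0.662k


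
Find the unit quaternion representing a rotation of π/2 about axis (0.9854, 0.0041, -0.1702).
0.7071 + 0.6968i + 0.0029j - 0.1203k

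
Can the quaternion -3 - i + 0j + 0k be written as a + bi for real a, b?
Yes. The quaternion -3 - i has j- and k-coefficients y = z = 0, so it lies in the complex subalgebra spanned by 1 and i.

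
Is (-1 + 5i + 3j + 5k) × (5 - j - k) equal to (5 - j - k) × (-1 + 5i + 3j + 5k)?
No: pq = 3 + 27i + 21j + 21k ≠ 3 + 23i + 11j + 31k = qp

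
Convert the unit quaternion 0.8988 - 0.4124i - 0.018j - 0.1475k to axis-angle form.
axis = (-0.9408, -0.0411, -0.3365), θ = 52°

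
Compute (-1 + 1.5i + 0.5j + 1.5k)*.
-1 - 1.5i - 0.5j - 1.5k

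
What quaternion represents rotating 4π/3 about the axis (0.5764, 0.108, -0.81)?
-0.5 + 0.4992i + 0.0935j - 0.7015k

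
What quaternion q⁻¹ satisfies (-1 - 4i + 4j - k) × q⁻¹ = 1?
-0.0294 + 0.1176i - 0.1176j + 0.0294k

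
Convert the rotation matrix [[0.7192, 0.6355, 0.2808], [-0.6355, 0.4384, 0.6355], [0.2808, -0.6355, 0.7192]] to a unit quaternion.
0.8481 - 0.3747i - 0.3747k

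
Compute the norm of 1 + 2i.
√5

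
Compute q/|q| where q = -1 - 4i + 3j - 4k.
-0.1543 - 0.6172i + 0.4629j - 0.6172k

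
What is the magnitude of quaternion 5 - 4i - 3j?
√50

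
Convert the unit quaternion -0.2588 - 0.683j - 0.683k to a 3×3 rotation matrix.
[[-0.866, -0.3535, 0.3535], [0.3535, 0.067, 0.933], [-0.3535, 0.933, 0.067]]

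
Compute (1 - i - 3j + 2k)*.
1 + i + 3j - 2k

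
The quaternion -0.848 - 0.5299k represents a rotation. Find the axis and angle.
axis = (0, 0, -1), θ = 296°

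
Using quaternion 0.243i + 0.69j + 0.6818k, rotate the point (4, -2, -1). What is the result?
(-4.53, 0.496, -0.486)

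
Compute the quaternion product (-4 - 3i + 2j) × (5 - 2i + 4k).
-26 + i + 22j - 12k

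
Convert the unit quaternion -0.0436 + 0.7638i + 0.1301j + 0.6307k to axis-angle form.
axis = (0.7645, 0.1302, 0.6313), θ = 185°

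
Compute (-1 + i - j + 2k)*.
-1 - i + j - 2k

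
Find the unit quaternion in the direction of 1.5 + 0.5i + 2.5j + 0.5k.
0.5 + 0.1667i + 0.8333j + 0.1667k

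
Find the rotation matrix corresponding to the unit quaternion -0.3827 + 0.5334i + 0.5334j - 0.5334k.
[[-0.1381, 0.1608, -0.9773], [0.9773, -0.1381, -0.1608], [-0.1608, -0.9773, -0.1381]]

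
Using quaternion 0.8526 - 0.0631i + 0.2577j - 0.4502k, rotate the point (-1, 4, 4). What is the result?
(4.464, 2.649, 2.461)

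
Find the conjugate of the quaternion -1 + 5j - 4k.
-1 - 5j + 4k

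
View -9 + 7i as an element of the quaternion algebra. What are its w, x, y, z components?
-9 + 7i + 0j + 0k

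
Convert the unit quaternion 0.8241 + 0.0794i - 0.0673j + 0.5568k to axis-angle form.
axis = (0.1402, -0.1188, 0.983), θ = 69°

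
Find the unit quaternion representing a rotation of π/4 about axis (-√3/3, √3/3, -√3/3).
0.9239 - 0.2209i + 0.2209j - 0.2209k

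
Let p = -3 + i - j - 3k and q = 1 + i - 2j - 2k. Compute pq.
-12 - 6i + 4j + 2k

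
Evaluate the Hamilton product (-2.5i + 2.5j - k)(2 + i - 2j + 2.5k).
10 - 0.75i + 10.25j + 0.5k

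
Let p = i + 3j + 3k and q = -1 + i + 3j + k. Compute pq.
-13 - 7i - j - 3k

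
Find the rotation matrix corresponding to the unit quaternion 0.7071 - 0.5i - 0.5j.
[[0.5, 0.5, -0.7071], [0.5, 0.5, 0.7071], [0.7071, -0.7071, 0]]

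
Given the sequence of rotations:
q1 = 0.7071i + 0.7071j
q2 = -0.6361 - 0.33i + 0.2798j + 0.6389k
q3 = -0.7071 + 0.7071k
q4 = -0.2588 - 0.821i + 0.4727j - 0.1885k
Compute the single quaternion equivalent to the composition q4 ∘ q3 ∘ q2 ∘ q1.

q2 · q1 = 0.0355 - 0.9016i + 0.002j - 0.4312k
q3 · q2 · q1 = 0.2798 + 0.6361i - 0.6389j + 0.33k
q4 · q3 · q2 · q1 = 0.814 - 0.3588i + 0.4486j + 0.0857k
0.814 - 0.3588i + 0.4486j + 0.0857k


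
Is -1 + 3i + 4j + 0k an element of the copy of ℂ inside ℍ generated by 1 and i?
No. The quaternion -1 + 3i + 4j has j-coefficient y = 4 and k-coefficient z = 0, not both zero, so it does not lie in the complex subalgebra spanned by 1 and i.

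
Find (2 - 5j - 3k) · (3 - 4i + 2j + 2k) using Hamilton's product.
22 - 12i + j - 25k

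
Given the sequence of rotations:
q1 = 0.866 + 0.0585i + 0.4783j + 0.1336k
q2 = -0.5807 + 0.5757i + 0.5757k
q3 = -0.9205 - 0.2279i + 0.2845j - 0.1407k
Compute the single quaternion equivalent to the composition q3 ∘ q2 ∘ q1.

q2 · q1 = -0.6135 + 0.1892i - 0.321j + 0.6963k
q3 · q2 · q1 = 0.7971 + 0.1186i + 0.253j - 0.5353k
0.7971 + 0.1186i + 0.253j - 0.5353k


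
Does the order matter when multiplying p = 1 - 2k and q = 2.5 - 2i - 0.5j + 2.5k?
Yes: pq = 7.5 - 3i + 3.5j - 2.5k ≠ 7.5 - i - 4.5j - 2.5k = qp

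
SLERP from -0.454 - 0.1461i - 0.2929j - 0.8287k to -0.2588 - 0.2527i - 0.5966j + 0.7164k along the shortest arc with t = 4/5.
0.1105 + 0.1873i + 0.456j - 0.863k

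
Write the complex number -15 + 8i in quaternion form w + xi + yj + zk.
-15 + 8i + 0j + 0k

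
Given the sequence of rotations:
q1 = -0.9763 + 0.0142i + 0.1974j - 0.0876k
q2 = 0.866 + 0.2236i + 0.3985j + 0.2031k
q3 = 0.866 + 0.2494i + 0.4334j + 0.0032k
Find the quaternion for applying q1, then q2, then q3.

q2 · q1 = -0.9095 - 0.281i - 0.1956j - 0.2357k
q3 · q2 · q1 = -0.632 - 0.5717i - 0.5057j - 0.134k
-0.632 - 0.5717i - 0.5057j - 0.134k


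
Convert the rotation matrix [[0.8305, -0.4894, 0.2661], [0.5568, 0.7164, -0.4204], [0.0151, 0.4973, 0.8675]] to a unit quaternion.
0.9239 + 0.2483i + 0.0679j + 0.2831k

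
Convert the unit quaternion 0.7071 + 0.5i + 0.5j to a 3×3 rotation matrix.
[[0.5, 0.5, 0.7071], [0.5, 0.5, -0.7071], [-0.7071, 0.7071, 0]]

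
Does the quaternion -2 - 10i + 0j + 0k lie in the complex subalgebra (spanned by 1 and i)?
Yes. The quaternion -2 - 10i has j- and k-coefficients y = z = 0, so it lies in the complex subalgebra spanned by 1 and i.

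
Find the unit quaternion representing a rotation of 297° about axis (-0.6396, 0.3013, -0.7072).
-0.8526 - 0.3342i + 0.1574j - 0.3695k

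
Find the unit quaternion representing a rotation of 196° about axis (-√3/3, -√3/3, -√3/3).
-0.1392 - 0.5717i - 0.5717j - 0.5717k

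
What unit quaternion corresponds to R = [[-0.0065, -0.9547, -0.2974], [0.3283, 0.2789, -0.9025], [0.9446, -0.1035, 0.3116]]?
0.6293 + 0.3174i - 0.4934j + 0.5097k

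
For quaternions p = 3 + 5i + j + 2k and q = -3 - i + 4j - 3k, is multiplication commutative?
No: pq = -2 - 29i + 22j + 6k ≠ -2 - 7i - 4j - 36k = qp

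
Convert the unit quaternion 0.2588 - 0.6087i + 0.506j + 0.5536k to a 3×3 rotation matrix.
[[-0.125, -0.9025, -0.412], [-0.3295, -0.354, 0.8753], [-0.9359, 0.2452, -0.2531]]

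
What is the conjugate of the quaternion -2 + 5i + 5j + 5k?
-2 - 5i - 5j - 5k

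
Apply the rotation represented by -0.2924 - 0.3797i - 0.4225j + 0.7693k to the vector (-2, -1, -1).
(0.648, 1.602, 1.736)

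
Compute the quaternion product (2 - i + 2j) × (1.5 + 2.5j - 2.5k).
-2 - 6.5i + 5.5j - 7.5k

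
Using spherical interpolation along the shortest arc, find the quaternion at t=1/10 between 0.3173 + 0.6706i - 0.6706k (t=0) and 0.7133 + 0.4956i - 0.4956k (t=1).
0.3616 + 0.6593i - 0.6593k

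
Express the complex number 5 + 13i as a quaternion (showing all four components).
5 + 13i + 0j + 0k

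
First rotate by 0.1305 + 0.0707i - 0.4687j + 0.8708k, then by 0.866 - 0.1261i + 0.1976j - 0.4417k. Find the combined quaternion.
0.5992 + 0.0098i - 0.3015j + 0.7416k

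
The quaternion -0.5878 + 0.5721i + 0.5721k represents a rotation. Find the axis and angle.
axis = (√2/2, 0, √2/2), θ = 252°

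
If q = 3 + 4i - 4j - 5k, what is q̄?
3 - 4i + 4j + 5k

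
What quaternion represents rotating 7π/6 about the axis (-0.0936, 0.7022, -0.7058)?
-0.2588 - 0.0904i + 0.6783j - 0.6818k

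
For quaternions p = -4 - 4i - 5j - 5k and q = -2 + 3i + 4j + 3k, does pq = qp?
No: pq = 55 + i - 9j - 3k ≠ 55 - 9i - 3j - k = qp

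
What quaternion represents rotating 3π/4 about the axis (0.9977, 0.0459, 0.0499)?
0.3827 + 0.9218i + 0.0424j + 0.0461k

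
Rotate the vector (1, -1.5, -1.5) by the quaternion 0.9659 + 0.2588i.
(1, -0.549, -2.049)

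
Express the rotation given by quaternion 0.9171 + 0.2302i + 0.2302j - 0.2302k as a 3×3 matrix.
[[0.788, 0.5282, 0.3162], [-0.3162, 0.788, -0.5282], [-0.5282, 0.3162, 0.788]]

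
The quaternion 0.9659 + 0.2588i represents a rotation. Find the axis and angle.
axis = (1, 0, 0), θ = π/6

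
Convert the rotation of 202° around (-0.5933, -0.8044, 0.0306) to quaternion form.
-0.1908 - 0.5824i - 0.7896j + 0.03k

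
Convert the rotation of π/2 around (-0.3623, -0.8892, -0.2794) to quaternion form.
0.7071 - 0.2562i - 0.6288j - 0.1976k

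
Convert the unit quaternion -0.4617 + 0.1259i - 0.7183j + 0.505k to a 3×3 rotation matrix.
[[-0.542, 0.2854, 0.7904], [-0.6472, 0.4582, -0.6092], [-0.5361, -0.8417, -0.0636]]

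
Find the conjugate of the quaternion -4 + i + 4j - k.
-4 - i - 4j + k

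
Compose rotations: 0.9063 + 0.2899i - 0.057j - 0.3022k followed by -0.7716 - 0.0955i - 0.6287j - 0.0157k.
-0.7122 - 0.1211i - 0.5592j + 0.4067k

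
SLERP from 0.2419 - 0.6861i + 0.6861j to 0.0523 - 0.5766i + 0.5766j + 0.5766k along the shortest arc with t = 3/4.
0.1049 - 0.6286i + 0.6286j + 0.4457k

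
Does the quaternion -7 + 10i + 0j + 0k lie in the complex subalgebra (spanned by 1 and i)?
Yes. The quaternion -7 + 10i has j- and k-coefficients y = z = 0, so it lies in the complex subalgebra spanned by 1 and i.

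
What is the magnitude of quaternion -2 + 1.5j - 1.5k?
2.915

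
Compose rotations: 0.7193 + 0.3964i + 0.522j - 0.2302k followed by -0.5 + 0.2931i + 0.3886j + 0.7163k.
-0.5138 - 0.4507i + 0.3699j + 0.6293k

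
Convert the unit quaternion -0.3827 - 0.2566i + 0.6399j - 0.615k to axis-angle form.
axis = (-0.2777, 0.6926, -0.6657), θ = 5π/4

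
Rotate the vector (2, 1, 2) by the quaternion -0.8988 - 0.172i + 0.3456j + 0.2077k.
(0.219, -0.461, 2.956)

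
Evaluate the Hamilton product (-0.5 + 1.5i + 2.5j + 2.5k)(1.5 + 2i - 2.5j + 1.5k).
-1.25 + 11.25i + 7.75j - 5.75k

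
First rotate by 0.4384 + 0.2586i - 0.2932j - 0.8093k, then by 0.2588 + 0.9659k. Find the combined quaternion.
0.8952 + 0.3501i + 0.1739j + 0.214k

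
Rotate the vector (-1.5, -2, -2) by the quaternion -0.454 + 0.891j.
(2.5, -2, -0.038)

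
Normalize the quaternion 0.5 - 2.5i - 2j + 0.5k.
0.1525 - 0.7625i - 0.61j + 0.1525k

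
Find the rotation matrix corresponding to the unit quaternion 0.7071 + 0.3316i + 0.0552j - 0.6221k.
[[0.2199, 0.9164, -0.3345], [-0.8432, 0.0061, -0.5376], [-0.4906, 0.4003, 0.774]]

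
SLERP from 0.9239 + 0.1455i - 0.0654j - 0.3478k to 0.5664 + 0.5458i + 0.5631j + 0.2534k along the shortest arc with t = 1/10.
0.9338 + 0.2027i + 0.0074j - 0.2947k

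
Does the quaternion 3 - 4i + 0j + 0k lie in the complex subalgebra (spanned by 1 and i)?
Yes. The quaternion 3 - 4i has j- and k-coefficients y = z = 0, so it lies in the complex subalgebra spanned by 1 and i.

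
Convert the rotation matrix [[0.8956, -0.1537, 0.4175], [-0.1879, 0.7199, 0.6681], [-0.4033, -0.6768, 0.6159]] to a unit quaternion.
0.8988 - 0.3741i + 0.2283j - 0.0095k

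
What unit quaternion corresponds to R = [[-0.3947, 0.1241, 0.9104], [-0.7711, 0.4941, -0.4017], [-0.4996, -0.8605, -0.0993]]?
0.5 - 0.2294i + 0.705j - 0.4476k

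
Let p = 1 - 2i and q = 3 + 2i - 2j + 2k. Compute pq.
7 - 4i + 2j + 6k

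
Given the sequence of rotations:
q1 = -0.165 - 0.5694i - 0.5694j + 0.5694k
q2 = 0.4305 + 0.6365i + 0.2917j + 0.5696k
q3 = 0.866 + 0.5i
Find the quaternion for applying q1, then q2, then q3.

q2 · q1 = 0.1332 + 0.1403i - 0.98j - 0.0452k
q3 · q2 · q1 = 0.0452 + 0.1881i - 0.8261j - 0.5291k
0.0452 + 0.1881i - 0.8261j - 0.5291k


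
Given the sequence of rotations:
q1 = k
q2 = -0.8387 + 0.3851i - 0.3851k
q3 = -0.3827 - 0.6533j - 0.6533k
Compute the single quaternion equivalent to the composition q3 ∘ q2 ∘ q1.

q2 · q1 = 0.3851 - 0.3851j - 0.8387k
q3 · q2 · q1 = -0.9469 + 0.2963i - 0.1042j + 0.0694k
-0.9469 + 0.2963i - 0.1042j + 0.0694k


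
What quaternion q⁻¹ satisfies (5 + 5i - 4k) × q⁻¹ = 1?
0.0758 - 0.0758i + 0.0606k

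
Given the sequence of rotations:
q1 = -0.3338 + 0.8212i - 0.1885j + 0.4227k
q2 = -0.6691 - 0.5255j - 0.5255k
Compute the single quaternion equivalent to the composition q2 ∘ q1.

q2 · q1 = 0.3464 - 0.8707i - 0.13j + 0.3241k
0.3464 - 0.8707i - 0.13j + 0.3241k


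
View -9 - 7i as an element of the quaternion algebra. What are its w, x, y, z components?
-9 - 7i + 0j + 0k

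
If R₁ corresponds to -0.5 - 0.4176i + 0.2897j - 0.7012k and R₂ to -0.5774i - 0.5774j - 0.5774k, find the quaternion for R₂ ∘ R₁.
-0.4787 + 0.8608i + 0.1249j - 0.1197k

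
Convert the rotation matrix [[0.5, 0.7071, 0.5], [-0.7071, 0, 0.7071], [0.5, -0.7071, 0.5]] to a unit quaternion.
0.7071 - 0.5i - 0.5k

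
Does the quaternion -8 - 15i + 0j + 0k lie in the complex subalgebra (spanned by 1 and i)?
Yes. The quaternion -8 - 15i has j- and k-coefficients y = z = 0, so it lies in the complex subalgebra spanned by 1 and i.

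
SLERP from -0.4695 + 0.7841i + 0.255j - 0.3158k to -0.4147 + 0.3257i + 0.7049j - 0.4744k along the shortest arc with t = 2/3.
-0.4564 + 0.5068i + 0.5818j - 0.4431k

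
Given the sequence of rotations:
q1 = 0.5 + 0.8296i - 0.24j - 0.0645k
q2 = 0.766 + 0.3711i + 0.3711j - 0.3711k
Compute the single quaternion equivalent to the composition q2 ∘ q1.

q2 · q1 = 0.1403 + 0.708i - 0.2822j - 0.6319k
0.1403 + 0.708i - 0.2822j - 0.6319k


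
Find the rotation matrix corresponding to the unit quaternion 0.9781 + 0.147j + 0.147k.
[[0.9136, -0.2876, 0.2876], [0.2876, 0.9568, 0.0432], [-0.2876, 0.0432, 0.9568]]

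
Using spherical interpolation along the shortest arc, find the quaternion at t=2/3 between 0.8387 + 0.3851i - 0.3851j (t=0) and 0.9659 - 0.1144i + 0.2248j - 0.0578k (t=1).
0.9971 + 0.0609i + 0.0176j - 0.0411k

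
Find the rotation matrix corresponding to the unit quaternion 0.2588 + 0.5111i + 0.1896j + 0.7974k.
[[-0.3436, -0.2189, 0.9132], [0.6065, -0.7941, 0.0378], [0.717, 0.5669, 0.4057]]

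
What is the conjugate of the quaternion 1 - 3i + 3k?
1 + 3i - 3k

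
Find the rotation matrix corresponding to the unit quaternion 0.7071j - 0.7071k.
[[-1, 0, 0], [0, 0, -1], [0, -1, 0]]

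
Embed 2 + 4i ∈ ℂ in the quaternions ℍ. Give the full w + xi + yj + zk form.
2 + 4i + 0j + 0k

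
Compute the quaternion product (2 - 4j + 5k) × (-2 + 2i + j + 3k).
-15 - 13i + 20j + 4k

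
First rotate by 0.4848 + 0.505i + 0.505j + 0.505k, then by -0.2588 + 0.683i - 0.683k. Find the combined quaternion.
-0.1255 + 0.5453i - 0.8205j - 0.1169k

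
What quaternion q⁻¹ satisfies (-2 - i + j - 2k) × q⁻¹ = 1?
-0.2 + 0.1i - 0.1j + 0.2k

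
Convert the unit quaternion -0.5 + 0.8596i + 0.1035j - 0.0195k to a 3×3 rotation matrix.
[[0.9778, 0.1584, -0.137], [0.1974, -0.4786, 0.8556], [0.07, -0.8636, -0.4992]]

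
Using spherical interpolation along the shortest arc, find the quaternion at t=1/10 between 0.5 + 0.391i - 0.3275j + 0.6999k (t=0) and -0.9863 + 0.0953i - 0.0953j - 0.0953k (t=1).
0.5869 + 0.354i - 0.2946j + 0.6659k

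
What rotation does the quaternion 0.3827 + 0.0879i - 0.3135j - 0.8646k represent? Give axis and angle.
axis = (0.0951, -0.3393, -0.9358), θ = 3π/4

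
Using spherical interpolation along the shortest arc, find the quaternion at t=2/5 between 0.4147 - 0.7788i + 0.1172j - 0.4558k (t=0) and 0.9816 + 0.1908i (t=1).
0.8118 - 0.4714i + 0.0858j - 0.3337k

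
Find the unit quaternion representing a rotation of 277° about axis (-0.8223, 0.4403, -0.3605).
-0.749 - 0.5449i + 0.2918j - 0.2389k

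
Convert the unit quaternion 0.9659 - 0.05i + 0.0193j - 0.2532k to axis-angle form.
axis = (-0.1932, 0.0746, -0.9783), θ = π/6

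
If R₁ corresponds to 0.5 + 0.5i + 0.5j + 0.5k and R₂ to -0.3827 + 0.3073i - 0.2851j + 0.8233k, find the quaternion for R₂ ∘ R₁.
-0.6141 - 0.5919i - 0.0759j + 0.5165k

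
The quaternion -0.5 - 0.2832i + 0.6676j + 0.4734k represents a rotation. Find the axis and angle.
axis = (-0.327, 0.7709, 0.5466), θ = 4π/3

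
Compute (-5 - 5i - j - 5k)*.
-5 + 5i + j + 5k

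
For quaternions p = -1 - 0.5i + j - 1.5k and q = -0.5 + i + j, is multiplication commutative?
No: pq = 0.75i - 3j - 0.75k ≠ -2.25i + 2.25k = qp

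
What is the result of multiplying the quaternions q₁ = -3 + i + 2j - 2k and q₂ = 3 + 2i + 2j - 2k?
-19 - 3i - 2j - 2k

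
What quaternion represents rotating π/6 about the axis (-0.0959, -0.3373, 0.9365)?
0.9659 - 0.0248i - 0.0873j + 0.2424k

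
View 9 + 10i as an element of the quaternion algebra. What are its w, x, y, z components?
9 + 10i + 0j + 0k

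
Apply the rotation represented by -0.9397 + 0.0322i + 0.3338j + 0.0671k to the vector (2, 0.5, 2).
(0.364, 0.496, 2.806)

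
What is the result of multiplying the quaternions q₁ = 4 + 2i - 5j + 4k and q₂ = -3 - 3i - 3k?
6 - 3i + 9j - 39k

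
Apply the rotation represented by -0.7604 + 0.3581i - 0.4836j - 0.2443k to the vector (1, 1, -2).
(-1.426, -0.912, -1.77)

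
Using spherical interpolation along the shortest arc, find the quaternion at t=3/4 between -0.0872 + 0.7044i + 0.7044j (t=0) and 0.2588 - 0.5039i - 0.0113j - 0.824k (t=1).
-0.2438 + 0.6424i + 0.2305j + 0.689k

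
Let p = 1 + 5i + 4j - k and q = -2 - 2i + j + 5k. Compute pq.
9 + 9i - 30j + 20k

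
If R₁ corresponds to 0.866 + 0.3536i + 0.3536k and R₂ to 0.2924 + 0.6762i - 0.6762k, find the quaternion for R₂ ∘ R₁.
0.2532 + 0.689i - 0.4782j - 0.4822k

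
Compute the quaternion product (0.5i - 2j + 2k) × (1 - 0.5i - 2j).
-3.75 + 4.5i - 3j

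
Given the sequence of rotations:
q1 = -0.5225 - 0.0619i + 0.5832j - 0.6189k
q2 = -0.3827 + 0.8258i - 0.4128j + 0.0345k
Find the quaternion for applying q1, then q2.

q2 · q1 = 0.5132 - 0.1724i + 0.5014j + 0.6749k
0.5132 - 0.1724i + 0.5014j + 0.6749k


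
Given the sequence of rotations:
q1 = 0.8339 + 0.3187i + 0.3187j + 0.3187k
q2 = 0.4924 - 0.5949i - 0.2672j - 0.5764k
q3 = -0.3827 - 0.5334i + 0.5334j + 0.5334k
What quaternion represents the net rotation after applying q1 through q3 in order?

q2 · q1 = 0.8691 - 0.2406i - 0.06j - 0.4282k
q3 · q2 · q1 = -0.2005 - 0.5679i + 0.1298j + 0.7878k
-0.2005 - 0.5679i + 0.1298j + 0.7878k


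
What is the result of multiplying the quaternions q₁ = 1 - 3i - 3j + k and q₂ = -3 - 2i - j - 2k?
-10 + 14i - 8k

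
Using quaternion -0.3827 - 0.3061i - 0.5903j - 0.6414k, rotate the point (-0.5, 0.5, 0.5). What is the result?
(0.617, -0.17, 0.583)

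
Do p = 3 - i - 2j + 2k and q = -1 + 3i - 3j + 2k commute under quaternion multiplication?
No: pq = -10 + 12i + j + 13k ≠ -10 + 8i - 15j - 5k = qp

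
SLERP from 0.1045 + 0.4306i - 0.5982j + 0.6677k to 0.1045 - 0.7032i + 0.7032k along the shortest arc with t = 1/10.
0.1156 + 0.3165i - 0.5774j + 0.7437k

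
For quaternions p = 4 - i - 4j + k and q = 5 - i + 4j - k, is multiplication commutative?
No: pq = 36 - 9i - 6j - 7k ≠ 36 - 9i - 2j + 9k = qp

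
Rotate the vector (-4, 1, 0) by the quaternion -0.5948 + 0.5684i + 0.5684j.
(-0.769, -2.231, -3.381)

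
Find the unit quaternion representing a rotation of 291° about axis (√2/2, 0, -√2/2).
-0.8241 + 0.4005i - 0.4005k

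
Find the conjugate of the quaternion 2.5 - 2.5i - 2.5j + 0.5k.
2.5 + 2.5i + 2.5j - 0.5k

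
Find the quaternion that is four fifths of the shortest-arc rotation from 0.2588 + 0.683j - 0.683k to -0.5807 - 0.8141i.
0.6061 + 0.7468i + 0.1936j - 0.1936k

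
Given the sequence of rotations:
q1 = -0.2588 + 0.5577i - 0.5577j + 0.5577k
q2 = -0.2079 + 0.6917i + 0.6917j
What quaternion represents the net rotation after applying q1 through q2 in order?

q2 · q1 = 0.0538 + 0.0908i - 0.4488j - 0.8875k
0.0538 + 0.0908i - 0.4488j - 0.8875k


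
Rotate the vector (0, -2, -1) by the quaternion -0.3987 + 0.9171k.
(-1.463, 1.364, -1)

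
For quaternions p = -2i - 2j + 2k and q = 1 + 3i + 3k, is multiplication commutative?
No: pq = -8i + 10j + 8k ≠ 4i - 14j - 4k = qp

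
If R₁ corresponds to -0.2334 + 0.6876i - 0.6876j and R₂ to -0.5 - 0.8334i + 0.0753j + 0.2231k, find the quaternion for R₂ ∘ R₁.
0.7415 + 0.0041i + 0.4796j + 0.4692k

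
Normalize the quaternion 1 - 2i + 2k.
0.3333 - 0.6667i + 0.6667k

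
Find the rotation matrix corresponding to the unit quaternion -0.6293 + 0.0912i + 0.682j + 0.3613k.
[[-0.1913, 0.5791, -0.7925], [-0.3303, 0.7223, 0.6076], [0.9243, 0.378, 0.0531]]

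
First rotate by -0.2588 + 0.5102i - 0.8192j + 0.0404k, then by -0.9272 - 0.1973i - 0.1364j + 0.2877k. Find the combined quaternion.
0.2173 - 0.1918i + 0.9496j + 0.1193k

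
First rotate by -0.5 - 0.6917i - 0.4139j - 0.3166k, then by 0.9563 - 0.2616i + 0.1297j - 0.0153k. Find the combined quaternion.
-0.6103 - 0.5781i - 0.5329j - 0.0971k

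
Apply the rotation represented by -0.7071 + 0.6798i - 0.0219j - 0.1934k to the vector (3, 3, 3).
(1.167, 3.644, -3.516)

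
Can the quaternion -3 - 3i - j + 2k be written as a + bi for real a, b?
No. The quaternion -3 - 3i - j + 2k has j-coefficient y = -1 and k-coefficient z = 2, not both zero, so it does not lie in the complex subalgebra spanned by 1 and i.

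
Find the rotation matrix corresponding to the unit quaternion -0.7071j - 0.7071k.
[[-1, 0, 0], [0, 0, 1], [0, 1, 0]]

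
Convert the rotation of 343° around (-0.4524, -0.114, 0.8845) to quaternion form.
-0.989 - 0.0669i - 0.0169j + 0.1307k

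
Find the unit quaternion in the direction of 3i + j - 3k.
0.6882i + 0.2294j - 0.6882k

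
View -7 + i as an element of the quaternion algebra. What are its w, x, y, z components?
-7 + i + 0j + 0k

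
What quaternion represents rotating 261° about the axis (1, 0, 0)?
-0.6494 + 0.7604i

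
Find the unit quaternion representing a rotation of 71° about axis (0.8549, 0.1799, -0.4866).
0.8141 + 0.4964i + 0.1045j - 0.2826k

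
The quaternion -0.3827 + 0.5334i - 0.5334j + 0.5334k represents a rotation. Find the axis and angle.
axis = (√3/3, -√3/3, √3/3), θ = 5π/4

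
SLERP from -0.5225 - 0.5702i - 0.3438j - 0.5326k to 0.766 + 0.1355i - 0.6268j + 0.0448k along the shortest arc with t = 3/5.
-0.8229 - 0.39i + 0.2788j - 0.305k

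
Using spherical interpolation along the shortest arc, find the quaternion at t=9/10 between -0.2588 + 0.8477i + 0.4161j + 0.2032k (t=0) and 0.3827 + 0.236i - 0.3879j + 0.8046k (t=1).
0.3347 + 0.3545i - 0.3167j + 0.8136k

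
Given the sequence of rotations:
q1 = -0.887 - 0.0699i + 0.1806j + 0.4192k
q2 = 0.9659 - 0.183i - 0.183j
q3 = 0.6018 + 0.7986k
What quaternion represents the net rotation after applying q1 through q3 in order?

q2 · q1 = -0.8365 + 0.0181i + 0.4135j + 0.3591k
q3 · q2 · q1 = -0.7902 - 0.3193i + 0.2633j - 0.4519k
-0.7902 - 0.3193i + 0.2633j - 0.4519k


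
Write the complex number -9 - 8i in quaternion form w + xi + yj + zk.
-9 - 8i + 0j + 0k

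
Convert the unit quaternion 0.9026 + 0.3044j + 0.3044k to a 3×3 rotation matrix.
[[0.6294, -0.5495, 0.5495], [0.5495, 0.8147, 0.1853], [-0.5495, 0.1853, 0.8147]]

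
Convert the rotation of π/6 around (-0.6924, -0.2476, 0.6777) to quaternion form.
0.9659 - 0.1792i - 0.0641j + 0.1754k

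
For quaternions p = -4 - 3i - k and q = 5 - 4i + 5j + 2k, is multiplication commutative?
No: pq = -30 + 6i - 10j - 28k ≠ -30 - 4i - 30j + 2k = qp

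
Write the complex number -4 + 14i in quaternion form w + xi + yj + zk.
-4 + 14i + 0j + 0k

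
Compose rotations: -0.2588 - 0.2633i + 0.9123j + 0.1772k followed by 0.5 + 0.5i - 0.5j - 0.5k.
0.547 + 0.1065i + 0.6286j + 0.5425k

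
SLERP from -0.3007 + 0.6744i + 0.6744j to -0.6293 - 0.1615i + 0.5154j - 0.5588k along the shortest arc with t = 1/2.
-0.5503 + 0.3035i + 0.7041j - 0.3307k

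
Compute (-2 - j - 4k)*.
-2 + j + 4k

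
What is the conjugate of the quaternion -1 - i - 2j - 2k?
-1 + i + 2j + 2k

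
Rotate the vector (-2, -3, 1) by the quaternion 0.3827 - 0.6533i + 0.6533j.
(2.768, 1.768, 1.793)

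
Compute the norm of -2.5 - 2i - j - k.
3.5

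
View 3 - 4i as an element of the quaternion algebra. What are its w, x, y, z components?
3 - 4i + 0j + 0k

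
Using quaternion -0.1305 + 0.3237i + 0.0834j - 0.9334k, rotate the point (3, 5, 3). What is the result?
(-5.095, -4.081, -0.619)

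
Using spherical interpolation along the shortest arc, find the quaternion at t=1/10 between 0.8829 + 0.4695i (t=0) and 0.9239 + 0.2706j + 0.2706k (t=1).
0.9029 + 0.4278i + 0.0288j + 0.0288k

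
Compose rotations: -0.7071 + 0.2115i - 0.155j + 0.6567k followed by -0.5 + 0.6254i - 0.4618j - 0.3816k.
0.4003 - 0.9104i - 0.0874j - 0.0578k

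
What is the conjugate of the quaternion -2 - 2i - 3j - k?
-2 + 2i + 3j + k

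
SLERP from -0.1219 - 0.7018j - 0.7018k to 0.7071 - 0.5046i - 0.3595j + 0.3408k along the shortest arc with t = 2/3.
-0.6545 + 0.4253i - 0.0339j - 0.6241k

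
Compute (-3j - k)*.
3j + k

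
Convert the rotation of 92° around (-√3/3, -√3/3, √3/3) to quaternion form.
0.6947 - 0.4153i - 0.4153j + 0.4153k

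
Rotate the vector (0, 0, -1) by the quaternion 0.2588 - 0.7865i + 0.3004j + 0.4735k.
(0.589, -0.692, 0.418)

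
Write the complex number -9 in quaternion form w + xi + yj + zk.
-9 + 0i + 0j + 0k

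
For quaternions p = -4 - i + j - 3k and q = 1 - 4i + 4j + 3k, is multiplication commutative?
No: pq = -3 + 30i - 15k ≠ -3 - 30j - 15k = qp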